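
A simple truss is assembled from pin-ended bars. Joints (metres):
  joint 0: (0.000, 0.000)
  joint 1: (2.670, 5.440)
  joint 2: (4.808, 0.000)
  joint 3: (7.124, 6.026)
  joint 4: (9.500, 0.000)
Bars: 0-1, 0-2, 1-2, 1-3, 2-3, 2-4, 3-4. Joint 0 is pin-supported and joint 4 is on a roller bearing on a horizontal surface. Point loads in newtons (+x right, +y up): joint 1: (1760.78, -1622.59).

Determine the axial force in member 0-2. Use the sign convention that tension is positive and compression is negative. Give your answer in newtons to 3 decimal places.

N=5 nodes, M=7 members, R=3 reactions → 2N=10, M+R=10
member 0 (0-1): L=6.0599, (cx,cy)=(0.4406,0.8977)
member 1 (0-2): L=4.8080, (cx,cy)=(1.0000,0.0000)
member 2 (1-2): L=5.8451, (cx,cy)=(0.3658,-0.9307)
member 3 (1-3): L=4.4924, (cx,cy)=(0.9915,0.1304)
member 4 (2-3): L=6.4557, (cx,cy)=(0.3588,0.9334)
member 5 (2-4): L=4.6920, (cx,cy)=(1.0000,0.0000)
member 6 (3-4): L=6.4775, (cx,cy)=(0.3668,-0.9303)
solve A·x = −loads:
  F[0-1] = -176.3150 N (compression)
  F[0-2] = +1838.4645 N (tension)
  F[1-2] = -1743.1011 N (compression)
  F[1-3] = -1211.2229 N (compression)
  F[2-3] = +1737.9997 N (tension)
  F[2-4] = +577.3654 N (tension)
  F[3-4] = -1574.0263 N (compression)
  Rx@0 = -1760.7800 N
  Ry@0 = +158.2786 N
  Ry@4 = +1464.3114 N

1838.465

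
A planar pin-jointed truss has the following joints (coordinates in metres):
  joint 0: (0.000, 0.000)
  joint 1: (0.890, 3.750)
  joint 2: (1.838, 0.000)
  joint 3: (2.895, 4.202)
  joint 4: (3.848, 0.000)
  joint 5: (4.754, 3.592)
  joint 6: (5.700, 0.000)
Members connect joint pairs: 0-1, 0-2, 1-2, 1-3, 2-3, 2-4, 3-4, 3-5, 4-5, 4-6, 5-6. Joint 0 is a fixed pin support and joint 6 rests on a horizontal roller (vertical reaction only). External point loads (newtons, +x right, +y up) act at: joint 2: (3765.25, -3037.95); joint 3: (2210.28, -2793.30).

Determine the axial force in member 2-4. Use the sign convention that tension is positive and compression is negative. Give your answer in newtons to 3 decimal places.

N=7 nodes, M=11 members, R=3 reactions → 2N=14, M+R=14
member 0 (0-1): L=3.8542, (cx,cy)=(0.2309,0.9730)
member 1 (0-2): L=1.8380, (cx,cy)=(1.0000,0.0000)
member 2 (1-2): L=3.8680, (cx,cy)=(0.2451,-0.9695)
member 3 (1-3): L=2.0553, (cx,cy)=(0.9755,0.2199)
member 4 (2-3): L=4.3329, (cx,cy)=(0.2439,0.9698)
member 5 (2-4): L=2.0100, (cx,cy)=(1.0000,0.0000)
member 6 (3-4): L=4.3087, (cx,cy)=(0.2212,-0.9752)
member 7 (3-5): L=1.9565, (cx,cy)=(0.9502,-0.3118)
member 8 (4-5): L=3.7045, (cx,cy)=(0.2446,0.9696)
member 9 (4-6): L=1.8520, (cx,cy)=(1.0000,0.0000)
member 10 (5-6): L=3.7145, (cx,cy)=(0.2547,-0.9670)
solve A·x = −loads:
  F[0-1] = -1853.6374 N (compression)
  F[0-2] = +6403.5699 N (tension)
  F[1-2] = +1665.8103 N (tension)
  F[1-3] = -857.3009 N (compression)
  F[2-3] = +1467.2749 N (tension)
  F[2-4] = +2688.6552 N (tension)
  F[3-4] = -3484.6843 N (compression)
  F[3-5] = -2018.5270 N (compression)
  F[4-5] = +3504.8126 N (tension)
  F[4-6] = +1060.7501 N (tension)
  F[5-6] = -4165.0505 N (compression)
  Rx@0 = -5975.5300 N
  Ry@0 = +1803.5391 N
  Ry@6 = +4027.7109 N

2688.655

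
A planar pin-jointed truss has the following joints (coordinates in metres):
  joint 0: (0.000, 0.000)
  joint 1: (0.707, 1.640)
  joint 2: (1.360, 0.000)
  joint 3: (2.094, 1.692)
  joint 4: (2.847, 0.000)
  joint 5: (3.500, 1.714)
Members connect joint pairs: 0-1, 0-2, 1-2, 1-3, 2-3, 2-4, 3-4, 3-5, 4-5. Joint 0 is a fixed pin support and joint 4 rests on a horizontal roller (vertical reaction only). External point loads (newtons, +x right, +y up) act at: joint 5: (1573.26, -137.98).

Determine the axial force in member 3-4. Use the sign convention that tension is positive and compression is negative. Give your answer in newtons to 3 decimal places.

N=6 nodes, M=9 members, R=3 reactions → 2N=12, M+R=12
member 0 (0-1): L=1.7859, (cx,cy)=(0.3959,0.9183)
member 1 (0-2): L=1.3600, (cx,cy)=(1.0000,0.0000)
member 2 (1-2): L=1.7652, (cx,cy)=(0.3699,-0.9291)
member 3 (1-3): L=1.3880, (cx,cy)=(0.9993,0.0375)
member 4 (2-3): L=1.8443, (cx,cy)=(0.3980,0.9174)
member 5 (2-4): L=1.4870, (cx,cy)=(1.0000,0.0000)
member 6 (3-4): L=1.8520, (cx,cy)=(0.4066,-0.9136)
member 7 (3-5): L=1.4062, (cx,cy)=(0.9999,0.0156)
member 8 (4-5): L=1.8342, (cx,cy)=(0.3560,0.9345)
solve A·x = −loads:
  F[0-1] = +1065.8886 N (tension)
  F[0-2] = +1151.2979 N (tension)
  F[1-2] = -1021.2726 N (compression)
  F[1-3] = +800.3183 N (tension)
  F[2-3] = +1034.2576 N (tension)
  F[2-4] = +361.8974 N (tension)
  F[3-4] = -1043.3505 N (compression)
  F[3-5] = +1635.7780 N (tension)
  F[4-5] = -175.0411 N (compression)
  Rx@0 = -1573.2600 N
  Ry@0 = -978.8088 N
  Ry@4 = +1116.7888 N

-1043.350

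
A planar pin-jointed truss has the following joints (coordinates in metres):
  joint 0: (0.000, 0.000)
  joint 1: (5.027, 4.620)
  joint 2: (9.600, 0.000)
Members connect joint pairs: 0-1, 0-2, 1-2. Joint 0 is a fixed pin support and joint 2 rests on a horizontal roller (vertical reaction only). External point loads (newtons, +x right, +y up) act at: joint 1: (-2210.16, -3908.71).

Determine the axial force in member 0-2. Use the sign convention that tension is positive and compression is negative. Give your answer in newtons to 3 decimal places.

973.139

N=3 nodes, M=3 members, R=3 reactions → 2N=6, M+R=6
member 0 (0-1): L=6.8275, (cx,cy)=(0.7363,0.6767)
member 1 (0-2): L=9.6000, (cx,cy)=(1.0000,0.0000)
member 2 (1-2): L=6.5005, (cx,cy)=(0.7035,-0.7107)
solve A·x = −loads:
  F[0-1] = -4323.4649 N (compression)
  F[0-2] = +973.1386 N (tension)
  F[1-2] = -1383.3161 N (compression)
  Rx@0 = +2210.1600 N
  Ry@0 = +2925.5698 N
  Ry@2 = +983.1402 N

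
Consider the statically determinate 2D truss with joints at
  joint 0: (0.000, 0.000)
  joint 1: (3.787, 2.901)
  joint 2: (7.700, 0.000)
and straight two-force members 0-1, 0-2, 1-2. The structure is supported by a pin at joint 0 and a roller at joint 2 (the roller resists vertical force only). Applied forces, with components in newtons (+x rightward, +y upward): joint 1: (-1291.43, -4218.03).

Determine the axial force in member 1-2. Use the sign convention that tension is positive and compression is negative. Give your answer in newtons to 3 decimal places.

-2666.336

N=3 nodes, M=3 members, R=3 reactions → 2N=6, M+R=6
member 0 (0-1): L=4.7704, (cx,cy)=(0.7938,0.6081)
member 1 (0-2): L=7.7000, (cx,cy)=(1.0000,0.0000)
member 2 (1-2): L=4.8711, (cx,cy)=(0.8033,-0.5956)
solve A·x = −loads:
  F[0-1] = -4324.9371 N (compression)
  F[0-2] = +2141.9034 N (tension)
  F[1-2] = -2666.3357 N (compression)
  Rx@0 = +1291.4300 N
  Ry@0 = +2630.0766 N
  Ry@2 = +1587.9534 N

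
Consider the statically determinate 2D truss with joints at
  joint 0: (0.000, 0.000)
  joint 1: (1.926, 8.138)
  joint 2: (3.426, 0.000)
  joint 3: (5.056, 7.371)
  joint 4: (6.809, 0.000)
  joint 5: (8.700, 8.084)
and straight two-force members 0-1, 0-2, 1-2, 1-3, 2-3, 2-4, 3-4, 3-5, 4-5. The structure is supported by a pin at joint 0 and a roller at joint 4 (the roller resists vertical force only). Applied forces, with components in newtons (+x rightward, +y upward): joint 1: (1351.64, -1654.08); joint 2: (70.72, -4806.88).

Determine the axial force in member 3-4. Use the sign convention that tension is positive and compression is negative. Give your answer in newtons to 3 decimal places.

N=6 nodes, M=9 members, R=3 reactions → 2N=12, M+R=12
member 0 (0-1): L=8.3628, (cx,cy)=(0.2303,0.9731)
member 1 (0-2): L=3.4260, (cx,cy)=(1.0000,0.0000)
member 2 (1-2): L=8.2751, (cx,cy)=(0.1813,-0.9834)
member 3 (1-3): L=3.2226, (cx,cy)=(0.9713,-0.2380)
member 4 (2-3): L=7.5491, (cx,cy)=(0.2159,0.9764)
member 5 (2-4): L=3.3830, (cx,cy)=(1.0000,0.0000)
member 6 (3-4): L=7.5766, (cx,cy)=(0.2314,-0.9729)
member 7 (3-5): L=3.7131, (cx,cy)=(0.9814,0.1920)
member 8 (4-5): L=8.3022, (cx,cy)=(0.2278,0.9737)
solve A·x = −loads:
  F[0-1] = -2013.1264 N (compression)
  F[0-2] = +1885.9941 N (tension)
  F[1-2] = +798.4533 N (tension)
  F[1-3] = -2017.9972 N (compression)
  F[2-3] = +4118.8128 N (tension)
  F[2-4] = +1070.6712 N (tension)
  F[3-4] = -4627.5142 N (compression)
  F[3-5] = +0.0000 N (tension)
  F[4-5] = -0.0000 N (compression)
  Rx@0 = -1422.3600 N
  Ry@0 = +1959.0103 N
  Ry@4 = +4501.9497 N

-4627.514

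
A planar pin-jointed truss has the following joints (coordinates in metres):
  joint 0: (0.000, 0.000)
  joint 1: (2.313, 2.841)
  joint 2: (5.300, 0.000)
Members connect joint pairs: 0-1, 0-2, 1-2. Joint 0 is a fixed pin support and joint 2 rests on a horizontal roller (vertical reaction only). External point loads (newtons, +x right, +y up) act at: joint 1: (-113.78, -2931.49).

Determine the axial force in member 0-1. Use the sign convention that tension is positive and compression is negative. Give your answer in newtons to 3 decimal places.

N=3 nodes, M=3 members, R=3 reactions → 2N=6, M+R=6
member 0 (0-1): L=3.6635, (cx,cy)=(0.6314,0.7755)
member 1 (0-2): L=5.3000, (cx,cy)=(1.0000,0.0000)
member 2 (1-2): L=4.1223, (cx,cy)=(0.7246,-0.6892)
solve A·x = −loads:
  F[0-1] = -2209.1060 N (compression)
  F[0-2] = +1280.9679 N (tension)
  F[1-2] = -1767.8434 N (compression)
  Rx@0 = +113.7800 N
  Ry@0 = +1713.1339 N
  Ry@2 = +1218.3561 N

-2209.106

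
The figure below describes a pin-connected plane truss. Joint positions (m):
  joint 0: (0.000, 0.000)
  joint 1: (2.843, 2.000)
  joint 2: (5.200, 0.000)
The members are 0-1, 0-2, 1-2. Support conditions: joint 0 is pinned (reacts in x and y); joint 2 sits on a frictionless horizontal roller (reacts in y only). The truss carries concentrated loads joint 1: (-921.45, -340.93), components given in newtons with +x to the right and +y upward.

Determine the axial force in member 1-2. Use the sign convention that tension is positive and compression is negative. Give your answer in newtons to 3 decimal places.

259.671

N=3 nodes, M=3 members, R=3 reactions → 2N=6, M+R=6
member 0 (0-1): L=3.4760, (cx,cy)=(0.8179,0.5754)
member 1 (0-2): L=5.2000, (cx,cy)=(1.0000,0.0000)
member 2 (1-2): L=3.0912, (cx,cy)=(0.7625,-0.6470)
solve A·x = −loads:
  F[0-1] = -884.5350 N (compression)
  F[0-2] = -197.9962 N (compression)
  F[1-2] = +259.6706 N (tension)
  Rx@0 = +921.4500 N
  Ry@0 = +508.9369 N
  Ry@2 = -168.0069 N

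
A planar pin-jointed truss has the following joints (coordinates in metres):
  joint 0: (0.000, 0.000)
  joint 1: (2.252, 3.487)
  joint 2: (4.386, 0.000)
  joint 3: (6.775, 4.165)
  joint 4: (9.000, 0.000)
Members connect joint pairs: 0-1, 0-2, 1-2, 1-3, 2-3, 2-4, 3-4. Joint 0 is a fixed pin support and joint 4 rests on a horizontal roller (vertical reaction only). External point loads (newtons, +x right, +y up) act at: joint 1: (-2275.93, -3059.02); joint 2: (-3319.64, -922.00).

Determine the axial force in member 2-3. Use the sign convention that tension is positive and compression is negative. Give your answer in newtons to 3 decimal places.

453.582

N=5 nodes, M=7 members, R=3 reactions → 2N=10, M+R=10
member 0 (0-1): L=4.1510, (cx,cy)=(0.5425,0.8400)
member 1 (0-2): L=4.3860, (cx,cy)=(1.0000,0.0000)
member 2 (1-2): L=4.0882, (cx,cy)=(0.5220,-0.8529)
member 3 (1-3): L=4.5735, (cx,cy)=(0.9890,0.1482)
member 4 (2-3): L=4.8015, (cx,cy)=(0.4976,0.8674)
member 5 (2-4): L=4.6140, (cx,cy)=(1.0000,0.0000)
member 6 (3-4): L=4.7221, (cx,cy)=(0.4712,-0.8820)
solve A·x = −loads:
  F[0-1] = -4342.7135 N (compression)
  F[0-2] = -3239.5528 N (compression)
  F[1-2] = +619.6709 N (tension)
  F[1-3] = -408.0604 N (compression)
  F[2-3] = +453.5815 N (tension)
  F[2-4] = +177.8716 N (tension)
  F[3-4] = -377.4923 N (compression)
  Rx@0 = +5595.5700 N
  Ry@0 = +3648.0603 N
  Ry@4 = +332.9597 N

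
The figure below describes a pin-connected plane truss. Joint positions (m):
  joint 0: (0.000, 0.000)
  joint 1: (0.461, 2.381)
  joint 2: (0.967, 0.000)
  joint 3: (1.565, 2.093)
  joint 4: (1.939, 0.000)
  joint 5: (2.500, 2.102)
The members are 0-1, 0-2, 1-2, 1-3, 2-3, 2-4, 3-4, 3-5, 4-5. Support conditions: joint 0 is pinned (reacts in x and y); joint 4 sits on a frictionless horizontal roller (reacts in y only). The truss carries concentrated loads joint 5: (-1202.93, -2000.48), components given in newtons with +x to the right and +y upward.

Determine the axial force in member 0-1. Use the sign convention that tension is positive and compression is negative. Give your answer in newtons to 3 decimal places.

-738.734

N=6 nodes, M=9 members, R=3 reactions → 2N=12, M+R=12
member 0 (0-1): L=2.4252, (cx,cy)=(0.1901,0.9818)
member 1 (0-2): L=0.9670, (cx,cy)=(1.0000,0.0000)
member 2 (1-2): L=2.4342, (cx,cy)=(0.2079,-0.9782)
member 3 (1-3): L=1.1409, (cx,cy)=(0.9676,-0.2524)
member 4 (2-3): L=2.1768, (cx,cy)=(0.2747,0.9615)
member 5 (2-4): L=0.9720, (cx,cy)=(1.0000,0.0000)
member 6 (3-4): L=2.1262, (cx,cy)=(0.1759,-0.9844)
member 7 (3-5): L=0.9350, (cx,cy)=(1.0000,0.0096)
member 8 (4-5): L=2.1756, (cx,cy)=(0.2579,0.9662)
solve A·x = −loads:
  F[0-1] = -738.7344 N (compression)
  F[0-2] = -1062.5069 N (compression)
  F[1-2] = +824.6288 N (tension)
  F[1-3] = -322.2778 N (compression)
  F[2-3] = -838.8926 N (compression)
  F[2-4] = -660.6269 N (compression)
  F[3-4] = +730.1948 N (tension)
  F[3-5] = -670.7788 N (compression)
  F[4-5] = -2063.8188 N (compression)
  Rx@0 = +1202.9300 N
  Ry@0 = +725.2654 N
  Ry@4 = +1275.2146 N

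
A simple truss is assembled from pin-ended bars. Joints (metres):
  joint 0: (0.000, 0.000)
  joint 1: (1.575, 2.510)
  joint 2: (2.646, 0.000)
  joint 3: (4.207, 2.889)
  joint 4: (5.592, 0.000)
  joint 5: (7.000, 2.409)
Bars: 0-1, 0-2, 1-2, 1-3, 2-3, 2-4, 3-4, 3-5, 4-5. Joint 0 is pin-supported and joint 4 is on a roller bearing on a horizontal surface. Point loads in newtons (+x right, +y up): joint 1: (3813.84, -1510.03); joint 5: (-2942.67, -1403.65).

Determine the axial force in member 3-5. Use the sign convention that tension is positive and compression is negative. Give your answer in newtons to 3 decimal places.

-1956.828

N=6 nodes, M=9 members, R=3 reactions → 2N=12, M+R=12
member 0 (0-1): L=2.9632, (cx,cy)=(0.5315,0.8470)
member 1 (0-2): L=2.6460, (cx,cy)=(1.0000,0.0000)
member 2 (1-2): L=2.7289, (cx,cy)=(0.3925,-0.9198)
member 3 (1-3): L=2.6591, (cx,cy)=(0.9898,0.1425)
member 4 (2-3): L=3.2838, (cx,cy)=(0.4754,0.8798)
member 5 (2-4): L=2.9460, (cx,cy)=(1.0000,0.0000)
member 6 (3-4): L=3.2038, (cx,cy)=(0.4323,-0.9017)
member 7 (3-5): L=2.8339, (cx,cy)=(0.9856,-0.1694)
member 8 (4-5): L=2.7903, (cx,cy)=(0.5046,0.8633)
solve A·x = −loads:
  F[0-1] = -338.9714 N (compression)
  F[0-2] = +1051.3383 N (tension)
  F[1-2] = -1841.7108 N (compression)
  F[1-3] = -3304.9521 N (compression)
  F[2-3] = +1925.4112 N (tension)
  F[2-4] = -586.7421 N (compression)
  F[3-4] = -988.6156 N (compression)
  F[3-5] = -1956.8276 N (compression)
  F[4-5] = -2009.7164 N (compression)
  Rx@0 = -871.1700 N
  Ry@0 = +287.1253 N
  Ry@4 = +2626.5547 N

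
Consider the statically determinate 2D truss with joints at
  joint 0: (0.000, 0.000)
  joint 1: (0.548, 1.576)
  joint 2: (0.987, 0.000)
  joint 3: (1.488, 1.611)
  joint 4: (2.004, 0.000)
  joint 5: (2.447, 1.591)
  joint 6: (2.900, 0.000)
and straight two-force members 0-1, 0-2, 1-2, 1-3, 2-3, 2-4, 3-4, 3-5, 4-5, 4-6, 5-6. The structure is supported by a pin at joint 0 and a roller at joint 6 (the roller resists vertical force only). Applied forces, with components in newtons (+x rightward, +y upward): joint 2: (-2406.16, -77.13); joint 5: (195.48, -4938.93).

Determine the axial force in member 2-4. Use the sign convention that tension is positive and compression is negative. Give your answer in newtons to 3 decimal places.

N=7 nodes, M=11 members, R=3 reactions → 2N=14, M+R=14
member 0 (0-1): L=1.6686, (cx,cy)=(0.3284,0.9445)
member 1 (0-2): L=0.9870, (cx,cy)=(1.0000,0.0000)
member 2 (1-2): L=1.6360, (cx,cy)=(0.2683,-0.9633)
member 3 (1-3): L=0.9407, (cx,cy)=(0.9993,0.0372)
member 4 (2-3): L=1.6871, (cx,cy)=(0.2970,0.9549)
member 5 (2-4): L=1.0170, (cx,cy)=(1.0000,0.0000)
member 6 (3-4): L=1.6916, (cx,cy)=(0.3050,-0.9523)
member 7 (3-5): L=0.9592, (cx,cy)=(0.9998,-0.0209)
member 8 (4-5): L=1.6515, (cx,cy)=(0.2682,0.9634)
member 9 (4-6): L=0.8960, (cx,cy)=(1.0000,0.0000)
member 10 (5-6): L=1.6542, (cx,cy)=(0.2738,-0.9618)
solve A·x = −loads:
  F[0-1] = -757.1283 N (compression)
  F[0-2] = -1962.0181 N (compression)
  F[1-2] = +725.2227 N (tension)
  F[1-3] = -443.5734 N (compression)
  F[2-3] = -650.8550 N (compression)
  F[2-4] = +832.0231 N (tension)
  F[3-4] = +688.4656 N (tension)
  F[3-5] = -846.7320 N (compression)
  F[4-5] = -680.5964 N (compression)
  F[4-6] = +1224.5892 N (tension)
  F[5-6] = -4471.8698 N (compression)
  Rx@0 = +2210.6800 N
  Ry@0 = +715.1298 N
  Ry@6 = +4300.9302 N

832.023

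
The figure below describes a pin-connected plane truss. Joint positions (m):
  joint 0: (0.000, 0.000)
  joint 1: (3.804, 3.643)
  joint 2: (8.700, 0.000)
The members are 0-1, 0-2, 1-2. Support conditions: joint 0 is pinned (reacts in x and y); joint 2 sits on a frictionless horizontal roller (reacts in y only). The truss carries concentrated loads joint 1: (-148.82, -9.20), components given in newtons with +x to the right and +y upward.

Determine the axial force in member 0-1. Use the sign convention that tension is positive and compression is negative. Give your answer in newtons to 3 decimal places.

N=3 nodes, M=3 members, R=3 reactions → 2N=6, M+R=6
member 0 (0-1): L=5.2671, (cx,cy)=(0.7222,0.6917)
member 1 (0-2): L=8.7000, (cx,cy)=(1.0000,0.0000)
member 2 (1-2): L=6.1026, (cx,cy)=(0.8023,-0.5970)
solve A·x = −loads:
  F[0-1] = -97.5824 N (compression)
  F[0-2] = -78.3435 N (compression)
  F[1-2] = +97.6517 N (tension)
  Rx@0 = +148.8200 N
  Ry@0 = +67.4936 N
  Ry@2 = -58.2936 N

-97.582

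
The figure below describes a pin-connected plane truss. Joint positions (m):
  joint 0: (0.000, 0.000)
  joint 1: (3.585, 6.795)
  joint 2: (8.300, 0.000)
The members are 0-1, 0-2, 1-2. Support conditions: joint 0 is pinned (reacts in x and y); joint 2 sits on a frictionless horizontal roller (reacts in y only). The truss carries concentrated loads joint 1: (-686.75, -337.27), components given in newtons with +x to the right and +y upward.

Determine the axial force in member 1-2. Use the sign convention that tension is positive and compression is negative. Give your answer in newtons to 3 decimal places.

N=3 nodes, M=3 members, R=3 reactions → 2N=6, M+R=6
member 0 (0-1): L=7.6827, (cx,cy)=(0.4666,0.8845)
member 1 (0-2): L=8.3000, (cx,cy)=(1.0000,0.0000)
member 2 (1-2): L=8.2706, (cx,cy)=(0.5701,-0.8216)
solve A·x = −loads:
  F[0-1] = -852.3003 N (compression)
  F[0-2] = -289.0400 N (compression)
  F[1-2] = +507.0077 N (tension)
  Rx@0 = +686.7500 N
  Ry@0 = +753.8186 N
  Ry@2 = -416.5486 N

507.008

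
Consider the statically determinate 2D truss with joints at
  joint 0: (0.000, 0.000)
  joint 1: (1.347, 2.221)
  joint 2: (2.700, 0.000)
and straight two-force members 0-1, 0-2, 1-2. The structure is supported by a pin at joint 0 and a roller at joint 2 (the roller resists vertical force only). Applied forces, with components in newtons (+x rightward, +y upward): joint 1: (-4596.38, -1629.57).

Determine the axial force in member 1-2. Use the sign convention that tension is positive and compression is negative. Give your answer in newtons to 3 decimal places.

N=3 nodes, M=3 members, R=3 reactions → 2N=6, M+R=6
member 0 (0-1): L=2.5975, (cx,cy)=(0.5186,0.8550)
member 1 (0-2): L=2.7000, (cx,cy)=(1.0000,0.0000)
member 2 (1-2): L=2.6007, (cx,cy)=(0.5203,-0.8540)
solve A·x = −loads:
  F[0-1] = -5377.0084 N (compression)
  F[0-2] = -1808.0453 N (compression)
  F[1-2] = +3475.3267 N (tension)
  Rx@0 = +4596.3800 N
  Ry@0 = +4597.5438 N
  Ry@2 = -2967.9738 N

3475.327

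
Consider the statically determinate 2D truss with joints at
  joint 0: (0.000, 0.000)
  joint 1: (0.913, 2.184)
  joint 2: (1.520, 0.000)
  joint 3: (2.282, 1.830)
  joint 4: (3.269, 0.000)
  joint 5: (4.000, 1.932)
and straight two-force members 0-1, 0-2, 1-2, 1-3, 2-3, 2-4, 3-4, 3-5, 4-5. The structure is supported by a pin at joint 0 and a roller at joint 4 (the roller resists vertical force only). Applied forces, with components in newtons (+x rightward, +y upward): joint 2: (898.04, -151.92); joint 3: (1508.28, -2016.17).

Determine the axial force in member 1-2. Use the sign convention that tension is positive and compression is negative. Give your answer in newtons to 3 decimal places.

N=6 nodes, M=9 members, R=3 reactions → 2N=12, M+R=12
member 0 (0-1): L=2.3672, (cx,cy)=(0.3857,0.9226)
member 1 (0-2): L=1.5200, (cx,cy)=(1.0000,0.0000)
member 2 (1-2): L=2.2668, (cx,cy)=(0.2678,-0.9635)
member 3 (1-3): L=1.4140, (cx,cy)=(0.9682,-0.2503)
member 4 (2-3): L=1.9823, (cx,cy)=(0.3844,0.9232)
member 5 (2-4): L=1.7490, (cx,cy)=(1.0000,0.0000)
member 6 (3-4): L=2.0792, (cx,cy)=(0.4747,-0.8801)
member 7 (3-5): L=1.7210, (cx,cy)=(0.9982,0.0593)
member 8 (4-5): L=2.0657, (cx,cy)=(0.3539,0.9353)
solve A·x = −loads:
  F[0-1] = +167.2658 N (tension)
  F[0-2] = +2341.8064 N (tension)
  F[1-2] = -191.2312 N (compression)
  F[1-3] = +119.5278 N (tension)
  F[2-3] = +364.1461 N (tension)
  F[2-4] = +1252.5806 N (tension)
  F[3-4] = -2638.6671 N (compression)
  F[3-5] = -0.0000 N (compression)
  F[4-5] = +0.0000 N (tension)
  Rx@0 = -2406.3200 N
  Ry@0 = -154.3238 N
  Ry@4 = +2322.4138 N

-191.231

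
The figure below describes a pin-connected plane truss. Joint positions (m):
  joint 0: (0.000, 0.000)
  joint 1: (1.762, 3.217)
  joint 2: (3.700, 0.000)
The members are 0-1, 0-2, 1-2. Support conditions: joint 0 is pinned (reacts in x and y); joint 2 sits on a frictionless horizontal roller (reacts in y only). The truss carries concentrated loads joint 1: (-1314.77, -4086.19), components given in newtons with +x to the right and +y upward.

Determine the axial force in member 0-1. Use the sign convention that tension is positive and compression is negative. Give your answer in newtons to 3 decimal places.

-3743.662

N=3 nodes, M=3 members, R=3 reactions → 2N=6, M+R=6
member 0 (0-1): L=3.6679, (cx,cy)=(0.4804,0.8771)
member 1 (0-2): L=3.7000, (cx,cy)=(1.0000,0.0000)
member 2 (1-2): L=3.7557, (cx,cy)=(0.5160,-0.8566)
solve A·x = −loads:
  F[0-1] = -3743.6625 N (compression)
  F[0-2] = +483.6088 N (tension)
  F[1-2] = -937.1864 N (compression)
  Rx@0 = +1314.7700 N
  Ry@0 = +3283.4193 N
  Ry@2 = +802.7707 N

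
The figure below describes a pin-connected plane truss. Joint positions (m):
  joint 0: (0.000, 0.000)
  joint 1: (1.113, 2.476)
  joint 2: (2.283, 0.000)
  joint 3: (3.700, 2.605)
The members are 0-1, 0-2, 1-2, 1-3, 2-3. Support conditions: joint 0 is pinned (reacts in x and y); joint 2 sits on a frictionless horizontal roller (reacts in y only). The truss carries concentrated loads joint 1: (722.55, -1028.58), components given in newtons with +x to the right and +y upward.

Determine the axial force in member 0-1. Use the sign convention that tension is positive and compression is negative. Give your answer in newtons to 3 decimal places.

281.226

N=4 nodes, M=5 members, R=3 reactions → 2N=8, M+R=8
member 0 (0-1): L=2.7147, (cx,cy)=(0.4100,0.9121)
member 1 (0-2): L=2.2830, (cx,cy)=(1.0000,0.0000)
member 2 (1-2): L=2.7385, (cx,cy)=(0.4272,-0.9041)
member 3 (1-3): L=2.5902, (cx,cy)=(0.9988,0.0498)
member 4 (2-3): L=2.9655, (cx,cy)=(0.4778,0.8784)
solve A·x = −loads:
  F[0-1] = +281.2260 N (tension)
  F[0-2] = +607.2482 N (tension)
  F[1-2] = -1421.3330 N (compression)
  F[1-3] = +0.0000 N (tension)
  F[2-3] = -0.0000 N (compression)
  Rx@0 = -722.5500 N
  Ry@0 = -256.5025 N
  Ry@2 = +1285.0825 N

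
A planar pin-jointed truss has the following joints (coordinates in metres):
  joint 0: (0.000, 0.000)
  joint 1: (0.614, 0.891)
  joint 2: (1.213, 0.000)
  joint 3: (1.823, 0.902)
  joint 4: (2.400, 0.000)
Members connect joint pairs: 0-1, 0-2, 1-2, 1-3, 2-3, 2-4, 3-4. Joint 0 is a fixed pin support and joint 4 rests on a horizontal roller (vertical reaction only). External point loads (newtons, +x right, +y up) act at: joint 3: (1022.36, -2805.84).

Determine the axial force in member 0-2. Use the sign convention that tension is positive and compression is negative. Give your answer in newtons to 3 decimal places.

1222.433

N=5 nodes, M=7 members, R=3 reactions → 2N=10, M+R=10
member 0 (0-1): L=1.0821, (cx,cy)=(0.5674,0.8234)
member 1 (0-2): L=1.2130, (cx,cy)=(1.0000,0.0000)
member 2 (1-2): L=1.0736, (cx,cy)=(0.5579,-0.8299)
member 3 (1-3): L=1.2091, (cx,cy)=(1.0000,0.0091)
member 4 (2-3): L=1.0889, (cx,cy)=(0.5602,0.8284)
member 5 (2-4): L=1.1870, (cx,cy)=(1.0000,0.0000)
member 6 (3-4): L=1.0708, (cx,cy)=(0.5389,-0.8424)
solve A·x = −loads:
  F[0-1] = -352.5944 N (compression)
  F[0-2] = +1222.4329 N (tension)
  F[1-2] = +345.5371 N (tension)
  F[1-3] = -392.8712 N (compression)
  F[2-3] = -346.1778 N (compression)
  F[2-4] = +1609.1431 N (tension)
  F[3-4] = -2986.1536 N (compression)
  Rx@0 = -1022.3600 N
  Ry@0 = +290.3337 N
  Ry@4 = +2515.5063 N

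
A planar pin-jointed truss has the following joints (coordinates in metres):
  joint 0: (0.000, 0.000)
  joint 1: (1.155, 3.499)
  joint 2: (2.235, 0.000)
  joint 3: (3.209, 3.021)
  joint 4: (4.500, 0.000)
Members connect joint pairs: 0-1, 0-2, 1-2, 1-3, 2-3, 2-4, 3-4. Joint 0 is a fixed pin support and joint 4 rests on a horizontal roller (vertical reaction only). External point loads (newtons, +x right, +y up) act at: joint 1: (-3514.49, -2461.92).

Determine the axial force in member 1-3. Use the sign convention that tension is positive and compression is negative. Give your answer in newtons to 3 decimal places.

1504.312

N=5 nodes, M=7 members, R=3 reactions → 2N=10, M+R=10
member 0 (0-1): L=3.6847, (cx,cy)=(0.3135,0.9496)
member 1 (0-2): L=2.2350, (cx,cy)=(1.0000,0.0000)
member 2 (1-2): L=3.6619, (cx,cy)=(0.2949,-0.9555)
member 3 (1-3): L=2.1089, (cx,cy)=(0.9740,-0.2267)
member 4 (2-3): L=3.1741, (cx,cy)=(0.3069,0.9518)
member 5 (2-4): L=2.2650, (cx,cy)=(1.0000,0.0000)
member 6 (3-4): L=3.2853, (cx,cy)=(0.3930,-0.9196)
solve A·x = −loads:
  F[0-1] = -4804.8956 N (compression)
  F[0-2] = -2008.3560 N (compression)
  F[1-2] = +1841.7754 N (tension)
  F[1-3] = +1504.3123 N (tension)
  F[2-3] = -1849.0567 N (compression)
  F[2-4] = -897.7678 N (compression)
  F[3-4] = +2284.6061 N (tension)
  Rx@0 = +3514.4900 N
  Ry@0 = +4562.7384 N
  Ry@4 = -2100.8184 N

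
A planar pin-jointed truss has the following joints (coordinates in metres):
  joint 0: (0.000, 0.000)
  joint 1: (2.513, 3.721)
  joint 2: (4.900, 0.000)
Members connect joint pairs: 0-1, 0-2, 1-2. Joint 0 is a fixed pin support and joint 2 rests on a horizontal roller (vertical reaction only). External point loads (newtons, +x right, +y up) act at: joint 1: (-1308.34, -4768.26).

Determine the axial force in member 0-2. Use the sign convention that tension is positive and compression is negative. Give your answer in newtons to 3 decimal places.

N=3 nodes, M=3 members, R=3 reactions → 2N=6, M+R=6
member 0 (0-1): L=4.4901, (cx,cy)=(0.5597,0.8287)
member 1 (0-2): L=4.9000, (cx,cy)=(1.0000,0.0000)
member 2 (1-2): L=4.4208, (cx,cy)=(0.5399,-0.8417)
solve A·x = −loads:
  F[0-1] = -4001.8269 N (compression)
  F[0-2] = +931.3847 N (tension)
  F[1-2] = -1724.9602 N (compression)
  Rx@0 = +1308.3400 N
  Ry@0 = +3316.3612 N
  Ry@2 = +1451.8988 N

931.385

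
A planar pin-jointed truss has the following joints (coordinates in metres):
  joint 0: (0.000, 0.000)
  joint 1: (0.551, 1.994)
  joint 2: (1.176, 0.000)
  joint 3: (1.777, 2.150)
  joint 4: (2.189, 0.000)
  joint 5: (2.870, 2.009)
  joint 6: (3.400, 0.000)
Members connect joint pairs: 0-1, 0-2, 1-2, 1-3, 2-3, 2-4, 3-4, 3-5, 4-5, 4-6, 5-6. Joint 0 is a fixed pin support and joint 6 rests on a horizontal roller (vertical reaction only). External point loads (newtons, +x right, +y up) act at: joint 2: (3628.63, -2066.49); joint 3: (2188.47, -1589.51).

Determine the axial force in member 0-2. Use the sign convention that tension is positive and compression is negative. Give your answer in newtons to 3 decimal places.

6017.880

N=7 nodes, M=11 members, R=3 reactions → 2N=14, M+R=14
member 0 (0-1): L=2.0687, (cx,cy)=(0.2663,0.9639)
member 1 (0-2): L=1.1760, (cx,cy)=(1.0000,0.0000)
member 2 (1-2): L=2.0897, (cx,cy)=(0.2991,-0.9542)
member 3 (1-3): L=1.2359, (cx,cy)=(0.9920,0.1262)
member 4 (2-3): L=2.2324, (cx,cy)=(0.2692,0.9631)
member 5 (2-4): L=1.0130, (cx,cy)=(1.0000,0.0000)
member 6 (3-4): L=2.1891, (cx,cy)=(0.1882,-0.9821)
member 7 (3-5): L=1.1021, (cx,cy)=(0.9918,-0.1279)
member 8 (4-5): L=2.1213, (cx,cy)=(0.3210,0.9471)
member 9 (4-6): L=1.2110, (cx,cy)=(1.0000,0.0000)
member 10 (5-6): L=2.0777, (cx,cy)=(0.2551,-0.9669)
solve A·x = −loads:
  F[0-1] = -753.8299 N (compression)
  F[0-2] = +6017.8805 N (tension)
  F[1-2] = +706.5046 N (tension)
  F[1-3] = -415.4132 N (compression)
  F[2-3] = +1445.7012 N (tension)
  F[2-4] = +2211.3568 N (tension)
  F[3-4] = -2760.4802 N (compression)
  F[3-5] = -1705.8441 N (compression)
  F[4-5] = +2862.6769 N (tension)
  F[4-6] = +772.8135 N (tension)
  F[5-6] = -3029.6251 N (compression)
  Rx@0 = -5817.1000 N
  Ry@0 = +726.5994 N
  Ry@6 = +2929.4006 N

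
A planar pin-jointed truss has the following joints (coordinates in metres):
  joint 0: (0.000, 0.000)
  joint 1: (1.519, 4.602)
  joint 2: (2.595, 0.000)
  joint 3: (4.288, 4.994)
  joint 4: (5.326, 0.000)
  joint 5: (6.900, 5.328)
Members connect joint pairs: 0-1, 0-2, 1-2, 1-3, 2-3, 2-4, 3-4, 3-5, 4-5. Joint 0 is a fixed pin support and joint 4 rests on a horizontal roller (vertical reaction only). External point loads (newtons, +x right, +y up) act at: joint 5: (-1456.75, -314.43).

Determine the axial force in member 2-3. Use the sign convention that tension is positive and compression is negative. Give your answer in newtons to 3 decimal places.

N=6 nodes, M=9 members, R=3 reactions → 2N=12, M+R=12
member 0 (0-1): L=4.8462, (cx,cy)=(0.3134,0.9496)
member 1 (0-2): L=2.5950, (cx,cy)=(1.0000,0.0000)
member 2 (1-2): L=4.7261, (cx,cy)=(0.2277,-0.9737)
member 3 (1-3): L=2.7966, (cx,cy)=(0.9901,0.1402)
member 4 (2-3): L=5.2732, (cx,cy)=(0.3211,0.9471)
member 5 (2-4): L=2.7310, (cx,cy)=(1.0000,0.0000)
member 6 (3-4): L=5.1007, (cx,cy)=(0.2035,-0.9791)
member 7 (3-5): L=2.6333, (cx,cy)=(0.9919,0.1268)
member 8 (4-5): L=5.5556, (cx,cy)=(0.2833,0.9590)
solve A·x = −loads:
  F[0-1] = -1436.7754 N (compression)
  F[0-2] = -1006.4061 N (compression)
  F[1-2] = +1292.9019 N (tension)
  F[1-3] = -752.1256 N (compression)
  F[2-3] = -1329.3235 N (compression)
  F[2-4] = -285.2578 N (compression)
  F[3-4] = +1208.4138 N (tension)
  F[3-5] = -1428.9456 N (compression)
  F[4-5] = -138.8747 N (compression)
  Rx@0 = +1456.7500 N
  Ry@0 = +1364.3731 N
  Ry@4 = -1049.9431 N

-1329.324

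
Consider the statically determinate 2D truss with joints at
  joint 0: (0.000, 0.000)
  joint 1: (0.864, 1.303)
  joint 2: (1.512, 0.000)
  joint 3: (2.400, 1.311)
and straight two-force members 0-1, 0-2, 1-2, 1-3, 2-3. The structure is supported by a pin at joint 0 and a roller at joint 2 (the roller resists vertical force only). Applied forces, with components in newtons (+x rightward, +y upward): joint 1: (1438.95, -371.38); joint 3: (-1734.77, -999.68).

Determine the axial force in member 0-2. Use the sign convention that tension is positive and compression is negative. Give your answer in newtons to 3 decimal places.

N=4 nodes, M=5 members, R=3 reactions → 2N=8, M+R=8
member 0 (0-1): L=1.5634, (cx,cy)=(0.5526,0.8334)
member 1 (0-2): L=1.5120, (cx,cy)=(1.0000,0.0000)
member 2 (1-2): L=1.4552, (cx,cy)=(0.4453,-0.8954)
member 3 (1-3): L=1.5360, (cx,cy)=(1.0000,0.0052)
member 4 (2-3): L=1.5834, (cx,cy)=(0.5608,0.8279)
solve A·x = −loads:
  F[0-1] = +196.5894 N (tension)
  F[0-2] = -404.4616 N (compression)
  F[1-2] = -603.9294 N (compression)
  F[1-3] = -1061.4000 N (compression)
  F[2-3] = -1200.7434 N (compression)
  Rx@0 = +295.8200 N
  Ry@0 = -163.8426 N
  Ry@2 = +1534.9026 N

-404.462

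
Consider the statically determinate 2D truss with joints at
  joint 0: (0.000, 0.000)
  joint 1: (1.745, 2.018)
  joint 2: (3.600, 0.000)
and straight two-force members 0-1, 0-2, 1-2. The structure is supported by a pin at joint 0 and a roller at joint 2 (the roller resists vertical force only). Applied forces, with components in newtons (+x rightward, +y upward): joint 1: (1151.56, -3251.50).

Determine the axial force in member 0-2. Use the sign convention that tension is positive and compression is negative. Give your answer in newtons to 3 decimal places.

N=3 nodes, M=3 members, R=3 reactions → 2N=6, M+R=6
member 0 (0-1): L=2.6678, (cx,cy)=(0.6541,0.7564)
member 1 (0-2): L=3.6000, (cx,cy)=(1.0000,0.0000)
member 2 (1-2): L=2.7410, (cx,cy)=(0.6767,-0.7362)
solve A·x = −loads:
  F[0-1] = -1361.5645 N (compression)
  F[0-2] = +2042.1433 N (tension)
  F[1-2] = -3017.5820 N (compression)
  Rx@0 = -1151.5600 N
  Ry@0 = +1029.9123 N
  Ry@2 = +2221.5877 N

2042.143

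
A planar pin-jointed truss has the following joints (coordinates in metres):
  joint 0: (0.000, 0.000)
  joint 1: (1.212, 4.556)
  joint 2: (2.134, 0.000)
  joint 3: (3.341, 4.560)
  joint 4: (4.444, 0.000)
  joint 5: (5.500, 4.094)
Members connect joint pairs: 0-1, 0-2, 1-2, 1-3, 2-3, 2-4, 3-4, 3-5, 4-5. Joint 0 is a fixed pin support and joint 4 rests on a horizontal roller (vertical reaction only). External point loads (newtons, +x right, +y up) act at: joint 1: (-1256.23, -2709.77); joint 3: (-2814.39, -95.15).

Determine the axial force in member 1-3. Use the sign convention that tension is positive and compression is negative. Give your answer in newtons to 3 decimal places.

-1085.016

N=6 nodes, M=9 members, R=3 reactions → 2N=12, M+R=12
member 0 (0-1): L=4.7145, (cx,cy)=(0.2571,0.9664)
member 1 (0-2): L=2.1340, (cx,cy)=(1.0000,0.0000)
member 2 (1-2): L=4.6484, (cx,cy)=(0.1983,-0.9801)
member 3 (1-3): L=2.1290, (cx,cy)=(1.0000,0.0019)
member 4 (2-3): L=4.7170, (cx,cy)=(0.2559,0.9667)
member 5 (2-4): L=2.3100, (cx,cy)=(1.0000,0.0000)
member 6 (3-4): L=4.6915, (cx,cy)=(0.2351,-0.9720)
member 7 (3-5): L=2.2087, (cx,cy)=(0.9775,-0.2110)
member 8 (4-5): L=4.2280, (cx,cy)=(0.2498,0.9683)
solve A·x = −loads:
  F[0-1] = -6384.6928 N (compression)
  F[0-2] = -2429.2323 N (compression)
  F[1-2] = +3528.3972 N (tension)
  F[1-3] = -1085.0161 N (compression)
  F[2-3] = -3577.3899 N (compression)
  F[2-4] = -813.9901 N (compression)
  F[3-4] = +3462.2282 N (tension)
  F[3-5] = +0.0000 N (tension)
  F[4-5] = -0.0000 N (compression)
  Rx@0 = +4070.6200 N
  Ry@0 = +6170.1011 N
  Ry@4 = -3365.1811 N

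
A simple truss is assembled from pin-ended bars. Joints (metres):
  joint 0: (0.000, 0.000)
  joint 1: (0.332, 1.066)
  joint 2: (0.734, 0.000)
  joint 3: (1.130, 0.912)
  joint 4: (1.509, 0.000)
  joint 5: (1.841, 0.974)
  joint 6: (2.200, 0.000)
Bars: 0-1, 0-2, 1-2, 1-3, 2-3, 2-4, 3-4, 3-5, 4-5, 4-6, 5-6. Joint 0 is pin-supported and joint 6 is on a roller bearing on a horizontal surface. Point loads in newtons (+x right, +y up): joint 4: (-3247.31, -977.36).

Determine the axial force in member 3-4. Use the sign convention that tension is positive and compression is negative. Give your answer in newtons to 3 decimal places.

286.145

N=7 nodes, M=11 members, R=3 reactions → 2N=14, M+R=14
member 0 (0-1): L=1.1165, (cx,cy)=(0.2974,0.9548)
member 1 (0-2): L=0.7340, (cx,cy)=(1.0000,0.0000)
member 2 (1-2): L=1.1393, (cx,cy)=(0.3529,-0.9357)
member 3 (1-3): L=0.8127, (cx,cy)=(0.9819,-0.1895)
member 4 (2-3): L=0.9943, (cx,cy)=(0.3983,0.9173)
member 5 (2-4): L=0.7750, (cx,cy)=(1.0000,0.0000)
member 6 (3-4): L=0.9876, (cx,cy)=(0.3838,-0.9234)
member 7 (3-5): L=0.7137, (cx,cy)=(0.9962,0.0869)
member 8 (4-5): L=1.0290, (cx,cy)=(0.3226,0.9465)
member 9 (4-6): L=0.6910, (cx,cy)=(1.0000,0.0000)
member 10 (5-6): L=1.0381, (cx,cy)=(0.3458,-0.9383)
solve A·x = −loads:
  F[0-1] = -321.5236 N (compression)
  F[0-2] = -3151.7028 N (compression)
  F[1-2] = +375.0998 N (tension)
  F[1-3] = -232.1689 N (compression)
  F[2-3] = -382.6309 N (compression)
  F[2-4] = -2866.9511 N (compression)
  F[3-4] = +286.1451 N (tension)
  F[3-5] = -492.0278 N (compression)
  F[4-5] = +753.4130 N (tension)
  F[4-6] = +247.0908 N (tension)
  F[5-6] = -714.4672 N (compression)
  Rx@0 = +3247.3100 N
  Ry@0 = +306.9799 N
  Ry@6 = +670.3801 N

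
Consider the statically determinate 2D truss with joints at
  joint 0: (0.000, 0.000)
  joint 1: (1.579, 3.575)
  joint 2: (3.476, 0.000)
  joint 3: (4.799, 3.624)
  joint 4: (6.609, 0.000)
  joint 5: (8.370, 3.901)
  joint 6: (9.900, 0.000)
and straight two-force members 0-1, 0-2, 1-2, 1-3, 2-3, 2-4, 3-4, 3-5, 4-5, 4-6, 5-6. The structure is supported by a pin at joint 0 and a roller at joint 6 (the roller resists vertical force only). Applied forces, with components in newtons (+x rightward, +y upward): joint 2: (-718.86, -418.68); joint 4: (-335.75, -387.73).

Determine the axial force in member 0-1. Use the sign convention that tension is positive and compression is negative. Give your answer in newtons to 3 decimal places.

-437.899

N=7 nodes, M=11 members, R=3 reactions → 2N=14, M+R=14
member 0 (0-1): L=3.9082, (cx,cy)=(0.4040,0.9147)
member 1 (0-2): L=3.4760, (cx,cy)=(1.0000,0.0000)
member 2 (1-2): L=4.0471, (cx,cy)=(0.4687,-0.8833)
member 3 (1-3): L=3.2204, (cx,cy)=(0.9999,0.0152)
member 4 (2-3): L=3.8579, (cx,cy)=(0.3429,0.9394)
member 5 (2-4): L=3.1330, (cx,cy)=(1.0000,0.0000)
member 6 (3-4): L=4.0509, (cx,cy)=(0.4468,-0.8946)
member 7 (3-5): L=3.5817, (cx,cy)=(0.9970,0.0773)
member 8 (4-5): L=4.2801, (cx,cy)=(0.4114,0.9114)
member 9 (4-6): L=3.2910, (cx,cy)=(1.0000,0.0000)
member 10 (5-6): L=4.1903, (cx,cy)=(0.3651,-0.9310)
solve A·x = −loads:
  F[0-1] = -437.8994 N (compression)
  F[0-2] = -877.6880 N (compression)
  F[1-2] = +446.8122 N (tension)
  F[1-3] = -386.4000 N (compression)
  F[2-3] = +25.5404 N (tension)
  F[2-4] = +41.8467 N (tension)
  F[3-4] = -51.0094 N (compression)
  F[3-5] = -355.8706 N (compression)
  F[4-5] = +475.4744 N (tension)
  F[4-6] = +159.1743 N (tension)
  F[5-6] = -435.9409 N (compression)
  Rx@0 = +1054.6100 N
  Ry@0 = +400.5677 N
  Ry@6 = +405.8423 N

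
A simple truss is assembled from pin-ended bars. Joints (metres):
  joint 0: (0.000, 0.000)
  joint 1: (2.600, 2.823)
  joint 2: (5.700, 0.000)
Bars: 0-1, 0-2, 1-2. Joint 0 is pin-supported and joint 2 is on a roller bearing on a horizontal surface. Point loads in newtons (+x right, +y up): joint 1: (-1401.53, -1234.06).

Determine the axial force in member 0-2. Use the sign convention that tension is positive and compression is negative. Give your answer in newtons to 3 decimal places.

N=3 nodes, M=3 members, R=3 reactions → 2N=6, M+R=6
member 0 (0-1): L=3.8379, (cx,cy)=(0.6775,0.7356)
member 1 (0-2): L=5.7000, (cx,cy)=(1.0000,0.0000)
member 2 (1-2): L=4.1928, (cx,cy)=(0.7394,-0.6733)
solve A·x = −loads:
  F[0-1] = -1856.1063 N (compression)
  F[0-2] = -144.0974 N (compression)
  F[1-2] = +194.8927 N (tension)
  Rx@0 = +1401.5300 N
  Ry@0 = +1365.2816 N
  Ry@2 = -131.2216 N

-144.097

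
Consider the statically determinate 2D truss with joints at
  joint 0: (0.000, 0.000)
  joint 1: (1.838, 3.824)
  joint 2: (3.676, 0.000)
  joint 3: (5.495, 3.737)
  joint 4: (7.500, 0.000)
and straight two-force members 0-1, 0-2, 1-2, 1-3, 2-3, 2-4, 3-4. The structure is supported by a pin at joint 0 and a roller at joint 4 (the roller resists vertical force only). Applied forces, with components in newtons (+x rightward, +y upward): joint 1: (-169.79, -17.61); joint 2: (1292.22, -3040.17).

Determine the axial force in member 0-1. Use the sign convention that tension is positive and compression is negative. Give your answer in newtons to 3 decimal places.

-1830.639

N=5 nodes, M=7 members, R=3 reactions → 2N=10, M+R=10
member 0 (0-1): L=4.2428, (cx,cy)=(0.4332,0.9013)
member 1 (0-2): L=3.6760, (cx,cy)=(1.0000,0.0000)
member 2 (1-2): L=4.2428, (cx,cy)=(0.4332,-0.9013)
member 3 (1-3): L=3.6580, (cx,cy)=(0.9997,-0.0238)
member 4 (2-3): L=4.1562, (cx,cy)=(0.4377,0.8991)
member 5 (2-4): L=3.8240, (cx,cy)=(1.0000,0.0000)
member 6 (3-4): L=4.2409, (cx,cy)=(0.4728,-0.8812)
solve A·x = −loads:
  F[0-1] = -1830.6394 N (compression)
  F[0-2] = +1915.4741 N (tension)
  F[1-2] = +1848.6910 N (tension)
  F[1-3] = -1424.5212 N (compression)
  F[2-3] = +1528.0753 N (tension)
  F[2-4] = +755.3404 N (tension)
  F[3-4] = -1597.6657 N (compression)
  Rx@0 = -1122.4300 N
  Ry@0 = +1649.9460 N
  Ry@4 = +1407.8340 N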